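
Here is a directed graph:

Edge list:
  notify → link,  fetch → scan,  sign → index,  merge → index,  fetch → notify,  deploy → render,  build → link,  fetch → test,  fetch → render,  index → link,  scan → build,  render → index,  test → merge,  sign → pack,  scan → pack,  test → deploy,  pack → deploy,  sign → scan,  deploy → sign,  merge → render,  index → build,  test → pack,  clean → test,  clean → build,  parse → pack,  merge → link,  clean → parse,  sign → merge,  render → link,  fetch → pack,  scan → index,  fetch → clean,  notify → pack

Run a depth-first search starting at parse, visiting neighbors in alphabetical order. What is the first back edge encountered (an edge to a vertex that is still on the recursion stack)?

sign→pack

DFS from parse (visiting neighbors in alphabetical order); mark gray on enter, black on exit:
parse gray
  pack gray
    deploy gray
      render gray
        index gray
          build gray
            link gray
            link black
          build black
          index→link: link black — skip
        index black
        render→link: link black — skip
      render black
      sign gray
        sign→index: index black — skip
        merge gray
          merge→index: index black — skip
          merge→link: link black — skip
          merge→render: render black — skip
        merge black
        sign→pack: pack is gray → back edge
First back edge: sign → pack.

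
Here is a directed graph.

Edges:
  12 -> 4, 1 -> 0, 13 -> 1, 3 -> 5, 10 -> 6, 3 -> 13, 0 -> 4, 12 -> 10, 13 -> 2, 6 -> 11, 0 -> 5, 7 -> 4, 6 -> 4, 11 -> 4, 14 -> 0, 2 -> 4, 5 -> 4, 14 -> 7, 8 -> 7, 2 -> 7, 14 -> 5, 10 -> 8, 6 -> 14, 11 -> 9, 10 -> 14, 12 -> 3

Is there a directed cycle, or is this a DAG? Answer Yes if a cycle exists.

No

DFS with white/gray/black marking, starting from 0:
0 gray
  5 gray
    4 gray
    4 black
  5 black
  0→4: 4 black — skip
0 black
1 gray
  1→0: 0 black — skip
1 black
2 gray
  7 gray
    7→4: 4 black — skip
  7 black
  2→4: 4 black — skip
2 black
3 gray
  3→5: 5 black — skip
  13 gray
    13→1: 1 black — skip
    13→2: 2 black — skip
  13 black
3 black
11 gray
  11→4: 4 black — skip
  9 gray
  9 black
11 black
8 gray
  8→7: 7 black — skip
8 black
12 gray
  10 gray
    10→8: 8 black — skip
    14 gray
      14→0: 0 black — skip
      14→5: 5 black — skip
      14→7: 7 black — skip
    14 black
    6 gray
      6→14: 14 black — skip
      6→11: 11 black — skip
      6→4: 4 black — skip
    6 black
  10 black
  12→3: 3 black — skip
  12→4: 4 black — skip
12 black
Every edge goes to a white or black vertex — no back edge, so the graph is acyclic.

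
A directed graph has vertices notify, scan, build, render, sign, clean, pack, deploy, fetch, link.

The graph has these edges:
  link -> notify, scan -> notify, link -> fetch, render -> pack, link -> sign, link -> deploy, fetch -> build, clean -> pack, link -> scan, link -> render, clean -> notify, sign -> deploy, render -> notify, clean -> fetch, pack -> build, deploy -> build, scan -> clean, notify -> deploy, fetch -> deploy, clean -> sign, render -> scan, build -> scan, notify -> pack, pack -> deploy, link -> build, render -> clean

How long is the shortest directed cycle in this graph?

For each vertex v, BFS finds the shortest path from v back to v.
The shortest such closed walk is pack → build → scan → clean → pack, length 4.

4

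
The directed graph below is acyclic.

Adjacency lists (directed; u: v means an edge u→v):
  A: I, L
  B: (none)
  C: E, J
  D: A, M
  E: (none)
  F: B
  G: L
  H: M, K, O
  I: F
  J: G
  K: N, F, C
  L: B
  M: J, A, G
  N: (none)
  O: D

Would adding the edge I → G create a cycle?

Adding I→G creates a cycle iff G can already reach I.
Explore from G: no path reaches I. The graph stays acyclic.

No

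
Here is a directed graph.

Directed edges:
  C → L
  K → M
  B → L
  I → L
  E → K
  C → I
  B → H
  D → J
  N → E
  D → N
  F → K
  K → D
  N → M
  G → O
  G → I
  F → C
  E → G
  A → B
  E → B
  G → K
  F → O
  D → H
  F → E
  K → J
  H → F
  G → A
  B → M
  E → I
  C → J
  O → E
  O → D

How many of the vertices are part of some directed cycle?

A vertex is on a directed cycle iff it belongs to a strongly connected component of size ≥ 2 (or has a self-loop).
The vertices on cycles are {A, B, D, E, F, G, H, K, N, O} — 10 in total.

10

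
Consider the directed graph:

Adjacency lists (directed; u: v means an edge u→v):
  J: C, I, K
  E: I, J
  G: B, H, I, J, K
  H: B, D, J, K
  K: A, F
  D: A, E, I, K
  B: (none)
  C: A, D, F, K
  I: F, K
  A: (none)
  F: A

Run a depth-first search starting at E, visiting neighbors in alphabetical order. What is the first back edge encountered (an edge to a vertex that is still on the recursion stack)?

D→E

DFS from E (visiting neighbors in alphabetical order); mark gray on enter, black on exit:
E gray
  I gray
    F gray
      A gray
      A black
    F black
    K gray
      K→A: A black — skip
      K→F: F black — skip
    K black
  I black
  J gray
    C gray
      C→A: A black — skip
      D gray
        D→A: A black — skip
        D→E: E is gray → back edge
First back edge: D → E.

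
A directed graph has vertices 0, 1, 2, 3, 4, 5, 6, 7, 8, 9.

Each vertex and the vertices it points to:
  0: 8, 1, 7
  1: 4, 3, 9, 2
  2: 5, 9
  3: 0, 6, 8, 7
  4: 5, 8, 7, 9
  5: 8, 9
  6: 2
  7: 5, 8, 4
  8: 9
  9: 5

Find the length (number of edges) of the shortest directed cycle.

2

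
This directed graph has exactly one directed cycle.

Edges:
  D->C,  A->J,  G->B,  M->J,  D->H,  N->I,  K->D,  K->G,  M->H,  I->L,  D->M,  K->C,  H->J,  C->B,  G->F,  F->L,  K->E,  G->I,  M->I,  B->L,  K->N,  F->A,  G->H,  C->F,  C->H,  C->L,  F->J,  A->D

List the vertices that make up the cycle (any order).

A, C, D, F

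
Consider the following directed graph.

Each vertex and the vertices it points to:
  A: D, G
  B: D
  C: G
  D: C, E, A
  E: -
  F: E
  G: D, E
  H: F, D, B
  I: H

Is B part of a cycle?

B lies on a cycle iff there is a path from B back to itself.
Exploring from B, it never reaches itself; equivalently, its strongly connected component is a singleton.

No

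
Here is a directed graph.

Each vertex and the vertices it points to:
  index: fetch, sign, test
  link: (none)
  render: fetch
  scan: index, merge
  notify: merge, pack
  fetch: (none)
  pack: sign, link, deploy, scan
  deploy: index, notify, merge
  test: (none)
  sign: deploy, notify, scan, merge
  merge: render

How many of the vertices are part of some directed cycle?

6

A vertex is on a directed cycle iff it belongs to a strongly connected component of size ≥ 2 (or has a self-loop).
The vertices on cycles are {pack, scan, sign, index, deploy, notify} — 6 in total.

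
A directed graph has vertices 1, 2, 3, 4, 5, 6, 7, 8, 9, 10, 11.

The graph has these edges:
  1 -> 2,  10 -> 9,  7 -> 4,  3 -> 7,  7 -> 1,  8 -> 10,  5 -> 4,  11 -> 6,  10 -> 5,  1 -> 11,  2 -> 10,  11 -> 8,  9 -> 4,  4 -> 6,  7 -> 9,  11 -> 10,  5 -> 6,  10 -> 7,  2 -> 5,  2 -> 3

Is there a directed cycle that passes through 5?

No

5 lies on a cycle iff there is a path from 5 back to itself.
Exploring from 5, it never reaches itself; equivalently, its strongly connected component is a singleton.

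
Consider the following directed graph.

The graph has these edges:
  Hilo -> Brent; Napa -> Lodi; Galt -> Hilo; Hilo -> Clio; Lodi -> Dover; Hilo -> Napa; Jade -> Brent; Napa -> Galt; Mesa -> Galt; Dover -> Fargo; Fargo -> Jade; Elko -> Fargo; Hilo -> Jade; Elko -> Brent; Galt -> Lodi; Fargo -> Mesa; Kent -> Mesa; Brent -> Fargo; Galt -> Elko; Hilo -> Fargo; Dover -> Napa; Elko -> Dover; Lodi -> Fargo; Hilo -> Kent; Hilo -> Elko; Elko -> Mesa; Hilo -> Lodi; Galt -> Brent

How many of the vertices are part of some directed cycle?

11

A vertex is on a directed cycle iff it belongs to a strongly connected component of size ≥ 2 (or has a self-loop).
The vertices on cycles are {Elko, Galt, Hilo, Jade, Kent, Lodi, Mesa, Napa, Brent, Dover, Fargo} — 11 in total.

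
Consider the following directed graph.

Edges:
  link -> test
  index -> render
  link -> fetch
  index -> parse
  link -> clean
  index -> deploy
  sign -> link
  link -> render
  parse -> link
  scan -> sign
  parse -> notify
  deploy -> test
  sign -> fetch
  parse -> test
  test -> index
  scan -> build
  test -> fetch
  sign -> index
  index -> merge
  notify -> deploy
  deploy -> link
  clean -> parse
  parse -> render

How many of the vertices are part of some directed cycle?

7

A vertex is on a directed cycle iff it belongs to a strongly connected component of size ≥ 2 (or has a self-loop).
The vertices on cycles are {link, test, clean, index, parse, deploy, notify} — 7 in total.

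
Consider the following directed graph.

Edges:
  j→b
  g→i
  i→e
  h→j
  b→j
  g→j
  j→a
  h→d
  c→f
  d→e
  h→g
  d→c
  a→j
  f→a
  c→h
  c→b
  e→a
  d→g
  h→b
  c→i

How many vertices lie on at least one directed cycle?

A vertex is on a directed cycle iff it belongs to a strongly connected component of size ≥ 2 (or has a self-loop).
The vertices on cycles are {a, b, c, d, h, j} — 6 in total.

6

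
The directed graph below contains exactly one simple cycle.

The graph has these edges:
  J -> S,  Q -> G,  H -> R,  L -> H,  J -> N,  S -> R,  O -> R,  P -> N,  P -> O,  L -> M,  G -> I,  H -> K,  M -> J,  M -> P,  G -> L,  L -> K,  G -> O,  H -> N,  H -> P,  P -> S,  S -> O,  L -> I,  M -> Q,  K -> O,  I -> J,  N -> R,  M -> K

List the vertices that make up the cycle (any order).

DFS with gray/black marking from Q:
Q gray
  G gray
    O gray
      R gray
      R black
    O black
    I gray
      J gray
        N gray
          N→R: R black — skip
        N black
        S gray
          S→O: O black — skip
          S→R: R black — skip
        S black
      J black
    I black
    L gray
      M gray
        M→J: J black — skip
        P gray
          P→S: S black — skip
          P→O: O black — skip
          P→N: N black — skip
        P black
        M→Q: Q is gray → back edge
Back edge closes the cycle Q → G → L → M → Q; its vertices are {G, L, M, Q}.

G, L, M, Q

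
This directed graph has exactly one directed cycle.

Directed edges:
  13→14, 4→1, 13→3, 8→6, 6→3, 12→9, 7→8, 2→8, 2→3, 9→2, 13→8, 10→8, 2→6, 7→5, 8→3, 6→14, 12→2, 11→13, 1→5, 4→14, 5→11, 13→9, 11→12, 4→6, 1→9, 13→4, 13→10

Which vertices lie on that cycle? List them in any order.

DFS with gray/black marking from 5:
5 gray
  11 gray
    12 gray
      2 gray
        3 gray
        3 black
        8 gray
          8→3: 3 black — skip
          6 gray
            6→3: 3 black — skip
            14 gray
            14 black
          6 black
        8 black
        2→6: 6 black — skip
      2 black
      9 gray
        9→2: 2 black — skip
      9 black
    12 black
    13 gray
      4 gray
        1 gray
          1→5: 5 is gray → back edge
Back edge closes the cycle 5 → 11 → 13 → 4 → 1 → 5; its vertices are {1, 4, 5, 11, 13}.

1, 4, 5, 11, 13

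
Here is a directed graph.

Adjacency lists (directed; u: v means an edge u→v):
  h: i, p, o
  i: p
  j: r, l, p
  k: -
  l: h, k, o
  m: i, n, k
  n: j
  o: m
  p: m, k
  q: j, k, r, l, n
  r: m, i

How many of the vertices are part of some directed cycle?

A vertex is on a directed cycle iff it belongs to a strongly connected component of size ≥ 2 (or has a self-loop).
The vertices on cycles are {h, i, j, l, m, n, o, p, r} — 9 in total.

9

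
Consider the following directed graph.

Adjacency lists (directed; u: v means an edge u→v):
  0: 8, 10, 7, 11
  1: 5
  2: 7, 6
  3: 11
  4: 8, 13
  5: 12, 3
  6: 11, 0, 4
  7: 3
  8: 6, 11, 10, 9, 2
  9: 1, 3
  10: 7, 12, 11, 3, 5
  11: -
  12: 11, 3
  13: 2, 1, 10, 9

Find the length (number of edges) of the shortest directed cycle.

3

For each vertex v, BFS finds the shortest path from v back to v.
The shortest such closed walk is 8 → 6 → 0 → 8, length 3.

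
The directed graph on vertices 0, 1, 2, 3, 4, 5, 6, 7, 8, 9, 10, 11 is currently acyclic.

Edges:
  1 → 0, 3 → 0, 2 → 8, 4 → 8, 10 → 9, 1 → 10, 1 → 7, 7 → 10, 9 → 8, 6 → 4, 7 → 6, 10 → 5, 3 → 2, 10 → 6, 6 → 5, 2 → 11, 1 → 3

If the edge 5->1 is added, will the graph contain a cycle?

Adding 5→1 creates a cycle iff 1 can already reach 5.
Path from 1: 1 → 10 → 5.
So 1 → … → 5 → 1 is a cycle.

Yes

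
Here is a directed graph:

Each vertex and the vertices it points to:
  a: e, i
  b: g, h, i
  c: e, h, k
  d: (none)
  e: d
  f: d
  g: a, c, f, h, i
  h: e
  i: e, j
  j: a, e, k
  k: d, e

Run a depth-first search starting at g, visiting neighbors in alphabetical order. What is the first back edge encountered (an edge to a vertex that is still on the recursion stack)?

j->a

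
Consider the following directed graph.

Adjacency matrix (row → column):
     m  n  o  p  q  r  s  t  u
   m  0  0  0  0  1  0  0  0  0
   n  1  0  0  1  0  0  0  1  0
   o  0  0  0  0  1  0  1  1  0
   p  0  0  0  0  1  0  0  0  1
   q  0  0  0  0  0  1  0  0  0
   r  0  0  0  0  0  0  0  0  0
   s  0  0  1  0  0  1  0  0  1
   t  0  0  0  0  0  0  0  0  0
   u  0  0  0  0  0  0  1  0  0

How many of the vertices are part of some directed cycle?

3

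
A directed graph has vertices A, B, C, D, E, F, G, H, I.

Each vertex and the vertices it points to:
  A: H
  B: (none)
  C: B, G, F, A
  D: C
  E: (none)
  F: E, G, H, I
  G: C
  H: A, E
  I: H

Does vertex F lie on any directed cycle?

Yes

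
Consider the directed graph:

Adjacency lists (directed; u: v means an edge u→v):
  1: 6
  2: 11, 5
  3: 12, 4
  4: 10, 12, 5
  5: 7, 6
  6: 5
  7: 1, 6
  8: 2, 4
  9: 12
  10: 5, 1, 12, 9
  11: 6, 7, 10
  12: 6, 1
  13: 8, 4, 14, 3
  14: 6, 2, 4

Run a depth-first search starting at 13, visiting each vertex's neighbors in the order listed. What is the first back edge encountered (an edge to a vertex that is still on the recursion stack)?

1->6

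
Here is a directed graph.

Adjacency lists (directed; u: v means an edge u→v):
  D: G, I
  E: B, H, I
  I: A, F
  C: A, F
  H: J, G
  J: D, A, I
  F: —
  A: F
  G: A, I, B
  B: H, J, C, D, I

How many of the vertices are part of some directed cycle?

5

A vertex is on a directed cycle iff it belongs to a strongly connected component of size ≥ 2 (or has a self-loop).
The vertices on cycles are {B, D, G, H, J} — 5 in total.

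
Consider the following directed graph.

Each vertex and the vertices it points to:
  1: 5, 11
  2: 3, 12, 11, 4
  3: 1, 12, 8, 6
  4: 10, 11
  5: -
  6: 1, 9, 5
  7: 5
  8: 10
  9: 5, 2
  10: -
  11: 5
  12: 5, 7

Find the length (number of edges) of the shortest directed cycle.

For each vertex v, BFS finds the shortest path from v back to v.
The shortest such closed walk is 2 → 3 → 6 → 9 → 2, length 4.

4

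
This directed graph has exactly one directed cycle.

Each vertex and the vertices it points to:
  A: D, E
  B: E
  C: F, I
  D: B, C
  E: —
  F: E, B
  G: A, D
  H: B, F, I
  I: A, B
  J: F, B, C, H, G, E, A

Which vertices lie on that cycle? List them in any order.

A, C, D, I

DFS with gray/black marking from C:
C gray
  F gray
    E gray
    E black
    B gray
      B→E: E black — skip
    B black
  F black
  I gray
    A gray
      D gray
        D→B: B black — skip
        D→C: C is gray → back edge
Back edge closes the cycle C → I → A → D → C; its vertices are {A, C, D, I}.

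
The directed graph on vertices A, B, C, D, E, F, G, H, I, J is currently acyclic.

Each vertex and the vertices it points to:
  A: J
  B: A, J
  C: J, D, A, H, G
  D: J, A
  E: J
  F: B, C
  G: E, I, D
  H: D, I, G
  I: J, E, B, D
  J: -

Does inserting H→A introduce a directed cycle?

Adding H→A creates a cycle iff A can already reach H.
Explore from A: no path reaches H. The graph stays acyclic.

No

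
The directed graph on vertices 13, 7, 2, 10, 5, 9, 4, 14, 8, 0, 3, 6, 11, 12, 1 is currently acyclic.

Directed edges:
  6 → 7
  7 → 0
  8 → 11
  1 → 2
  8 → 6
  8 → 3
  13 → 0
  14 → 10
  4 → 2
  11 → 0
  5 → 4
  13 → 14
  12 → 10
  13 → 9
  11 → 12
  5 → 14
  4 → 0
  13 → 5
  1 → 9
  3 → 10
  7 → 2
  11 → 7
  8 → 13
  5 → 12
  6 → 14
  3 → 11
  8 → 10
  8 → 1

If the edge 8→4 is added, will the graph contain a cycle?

Adding 8→4 creates a cycle iff 4 can already reach 8.
Explore from 4: no path reaches 8. The graph stays acyclic.

No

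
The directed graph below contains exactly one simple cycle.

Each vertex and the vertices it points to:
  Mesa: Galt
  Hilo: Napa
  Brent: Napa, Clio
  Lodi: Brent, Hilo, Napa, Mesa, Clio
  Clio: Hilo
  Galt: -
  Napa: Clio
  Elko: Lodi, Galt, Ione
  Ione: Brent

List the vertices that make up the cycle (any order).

DFS with gray/black marking from Hilo:
Hilo gray
  Napa gray
    Clio gray
      Clio→Hilo: Hilo is gray → back edge
Back edge closes the cycle Hilo → Napa → Clio → Hilo; its vertices are {Clio, Hilo, Napa}.

Clio, Hilo, Napa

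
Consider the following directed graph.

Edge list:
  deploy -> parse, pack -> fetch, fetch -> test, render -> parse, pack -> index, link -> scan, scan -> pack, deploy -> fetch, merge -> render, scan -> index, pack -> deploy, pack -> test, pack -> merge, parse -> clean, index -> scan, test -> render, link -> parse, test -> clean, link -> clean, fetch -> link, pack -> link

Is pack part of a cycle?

Yes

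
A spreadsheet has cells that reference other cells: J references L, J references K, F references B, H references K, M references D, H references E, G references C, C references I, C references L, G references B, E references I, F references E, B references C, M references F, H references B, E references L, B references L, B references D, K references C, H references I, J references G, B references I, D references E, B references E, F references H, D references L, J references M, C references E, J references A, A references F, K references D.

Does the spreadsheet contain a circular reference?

No

DFS with white/gray/black marking, starting from H:
H gray
  E gray
    I gray
    I black
    L gray
    L black
  E black
  B gray
    B→L: L black — skip
    B→E: E black — skip
    C gray
      C→E: E black — skip
      C→L: L black — skip
      C→I: I black — skip
    C black
    D gray
      D→L: L black — skip
      D→E: E black — skip
    D black
    B→I: I black — skip
  B black
  H→I: I black — skip
  K gray
    K→D: D black — skip
    K→C: C black — skip
  K black
H black
A gray
  F gray
    F→H: H black — skip
    F→E: E black — skip
    F→B: B black — skip
  F black
A black
G gray
  G→C: C black — skip
  G→B: B black — skip
G black
J gray
  J→K: K black — skip
  M gray
    M→D: D black — skip
    M→F: F black — skip
  M black
  J→A: A black — skip
  J→L: L black — skip
  J→G: G black — skip
J black
Every edge goes to a white or black vertex — no back edge, so the graph is acyclic.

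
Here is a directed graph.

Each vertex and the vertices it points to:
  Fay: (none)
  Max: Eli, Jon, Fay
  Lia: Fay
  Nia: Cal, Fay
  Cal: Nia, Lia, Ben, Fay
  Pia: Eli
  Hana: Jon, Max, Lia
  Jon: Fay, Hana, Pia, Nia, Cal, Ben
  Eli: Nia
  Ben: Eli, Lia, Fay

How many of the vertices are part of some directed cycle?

A vertex is on a directed cycle iff it belongs to a strongly connected component of size ≥ 2 (or has a self-loop).
The vertices on cycles are {Ben, Cal, Eli, Jon, Max, Nia, Hana} — 7 in total.

7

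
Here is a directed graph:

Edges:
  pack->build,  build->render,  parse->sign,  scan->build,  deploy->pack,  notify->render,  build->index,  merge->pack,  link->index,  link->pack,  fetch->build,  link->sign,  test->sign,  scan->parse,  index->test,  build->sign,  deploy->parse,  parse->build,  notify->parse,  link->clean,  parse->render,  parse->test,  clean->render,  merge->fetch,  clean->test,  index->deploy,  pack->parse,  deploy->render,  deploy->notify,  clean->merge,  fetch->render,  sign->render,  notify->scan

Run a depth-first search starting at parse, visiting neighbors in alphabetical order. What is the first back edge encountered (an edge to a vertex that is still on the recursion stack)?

notify→parse

DFS from parse (visiting neighbors in alphabetical order); mark gray on enter, black on exit:
parse gray
  build gray
    index gray
      deploy gray
        notify gray
          notify→parse: parse is gray → back edge
First back edge: notify → parse.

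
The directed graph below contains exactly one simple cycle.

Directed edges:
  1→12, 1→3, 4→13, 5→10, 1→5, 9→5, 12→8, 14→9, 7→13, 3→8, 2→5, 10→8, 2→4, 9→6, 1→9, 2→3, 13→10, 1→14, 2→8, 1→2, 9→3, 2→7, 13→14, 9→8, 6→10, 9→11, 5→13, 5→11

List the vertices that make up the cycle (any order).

DFS with gray/black marking from 9:
9 gray
  8 gray
  8 black
  6 gray
    10 gray
      10→8: 8 black — skip
    10 black
  6 black
  3 gray
    3→8: 8 black — skip
  3 black
  5 gray
    5→10: 10 black — skip
    13 gray
      14 gray
        14→9: 9 is gray → back edge
Back edge closes the cycle 9 → 5 → 13 → 14 → 9; its vertices are {5, 9, 13, 14}.

5, 9, 13, 14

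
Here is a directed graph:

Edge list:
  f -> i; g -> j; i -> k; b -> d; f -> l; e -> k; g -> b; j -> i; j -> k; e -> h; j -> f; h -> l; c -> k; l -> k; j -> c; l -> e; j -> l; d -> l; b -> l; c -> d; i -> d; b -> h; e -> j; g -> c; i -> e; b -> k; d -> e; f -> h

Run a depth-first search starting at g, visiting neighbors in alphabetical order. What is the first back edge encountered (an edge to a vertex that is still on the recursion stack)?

DFS from g (visiting neighbors in alphabetical order); mark gray on enter, black on exit:
g gray
  b gray
    d gray
      e gray
        h gray
          l gray
            l→e: e is gray → back edge
First back edge: l → e.

l->e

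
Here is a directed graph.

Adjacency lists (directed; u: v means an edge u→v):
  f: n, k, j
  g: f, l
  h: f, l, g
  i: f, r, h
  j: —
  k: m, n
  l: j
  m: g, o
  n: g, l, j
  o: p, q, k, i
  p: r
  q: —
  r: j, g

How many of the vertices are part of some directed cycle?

10

A vertex is on a directed cycle iff it belongs to a strongly connected component of size ≥ 2 (or has a self-loop).
The vertices on cycles are {f, g, h, i, k, m, n, o, p, r} — 10 in total.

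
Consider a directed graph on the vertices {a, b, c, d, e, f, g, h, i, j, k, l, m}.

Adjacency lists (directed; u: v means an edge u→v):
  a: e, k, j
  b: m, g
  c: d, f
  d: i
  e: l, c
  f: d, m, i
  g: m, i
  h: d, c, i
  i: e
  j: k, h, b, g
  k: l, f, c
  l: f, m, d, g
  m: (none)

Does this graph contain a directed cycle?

Yes

DFS with white/gray/black marking, starting from l:
l gray
  f gray
    d gray
      i gray
        e gray
          e→l: l is gray → back edge
Back edge found, so a cycle exists: l → f → d → i → e → l.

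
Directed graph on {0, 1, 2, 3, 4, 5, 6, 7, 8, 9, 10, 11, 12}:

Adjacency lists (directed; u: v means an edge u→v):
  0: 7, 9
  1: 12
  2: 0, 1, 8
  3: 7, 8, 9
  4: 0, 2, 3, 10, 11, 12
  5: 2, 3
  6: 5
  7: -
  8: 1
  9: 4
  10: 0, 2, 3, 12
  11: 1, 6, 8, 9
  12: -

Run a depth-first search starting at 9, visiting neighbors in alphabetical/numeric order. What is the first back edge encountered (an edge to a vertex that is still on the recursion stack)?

0→9

DFS from 9 (visiting neighbors in alphabetical/numeric order); mark gray on enter, black on exit:
9 gray
  4 gray
    0 gray
      7 gray
      7 black
      0→9: 9 is gray → back edge
First back edge: 0 → 9.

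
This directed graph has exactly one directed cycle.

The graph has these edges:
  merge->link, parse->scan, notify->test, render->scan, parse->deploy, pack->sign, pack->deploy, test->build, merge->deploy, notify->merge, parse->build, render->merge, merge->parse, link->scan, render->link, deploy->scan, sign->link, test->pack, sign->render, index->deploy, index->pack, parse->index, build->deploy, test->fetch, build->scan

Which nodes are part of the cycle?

pack, sign, index, merge, parse, render

DFS with gray/black marking from merge:
merge gray
  link gray
    scan gray
    scan black
  link black
  parse gray
    index gray
      deploy gray
        deploy→scan: scan black — skip
      deploy black
      pack gray
        sign gray
          sign→link: link black — skip
          render gray
            render→scan: scan black — skip
            render→link: link black — skip
            render→merge: merge is gray → back edge
Back edge closes the cycle merge → parse → index → pack → sign → render → merge; its vertices are {pack, sign, index, merge, parse, render}.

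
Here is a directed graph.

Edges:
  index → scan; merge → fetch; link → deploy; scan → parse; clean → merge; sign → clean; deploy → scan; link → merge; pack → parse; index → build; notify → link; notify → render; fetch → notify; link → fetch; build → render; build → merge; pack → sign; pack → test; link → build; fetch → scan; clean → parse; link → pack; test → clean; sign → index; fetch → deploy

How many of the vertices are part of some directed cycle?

10

A vertex is on a directed cycle iff it belongs to a strongly connected component of size ≥ 2 (or has a self-loop).
The vertices on cycles are {link, pack, sign, test, build, clean, fetch, index, merge, notify} — 10 in total.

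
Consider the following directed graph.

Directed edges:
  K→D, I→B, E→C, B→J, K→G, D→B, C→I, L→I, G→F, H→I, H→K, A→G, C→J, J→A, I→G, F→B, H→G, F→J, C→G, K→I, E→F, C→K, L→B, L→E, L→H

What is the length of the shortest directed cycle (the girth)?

4

For each vertex v, BFS finds the shortest path from v back to v.
The shortest such closed walk is F → J → A → G → F, length 4.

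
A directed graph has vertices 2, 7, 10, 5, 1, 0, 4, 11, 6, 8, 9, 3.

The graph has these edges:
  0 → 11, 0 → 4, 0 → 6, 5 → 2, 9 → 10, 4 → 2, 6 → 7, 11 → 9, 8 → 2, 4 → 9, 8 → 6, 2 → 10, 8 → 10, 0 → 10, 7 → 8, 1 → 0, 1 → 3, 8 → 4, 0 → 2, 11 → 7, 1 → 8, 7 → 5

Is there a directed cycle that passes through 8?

8 is on a cycle iff 8 can reach itself via ≥1 edge.
8 → 6 → 7 → 8 — yes.

Yes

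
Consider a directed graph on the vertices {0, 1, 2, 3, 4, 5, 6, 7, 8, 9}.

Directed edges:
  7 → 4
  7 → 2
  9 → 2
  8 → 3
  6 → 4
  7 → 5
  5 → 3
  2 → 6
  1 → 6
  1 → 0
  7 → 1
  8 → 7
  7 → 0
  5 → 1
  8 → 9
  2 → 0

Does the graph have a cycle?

No

DFS with white/gray/black marking, starting from 8:
8 gray
  7 gray
    5 gray
      3 gray
      3 black
      1 gray
        6 gray
          4 gray
          4 black
        6 black
        0 gray
        0 black
      1 black
    5 black
    7→4: 4 black — skip
    7→0: 0 black — skip
    7→1: 1 black — skip
    2 gray
      2→6: 6 black — skip
      2→0: 0 black — skip
    2 black
  7 black
  8→3: 3 black — skip
  9 gray
    9→2: 2 black — skip
  9 black
8 black
Every edge goes to a white or black vertex — no back edge, so the graph is acyclic.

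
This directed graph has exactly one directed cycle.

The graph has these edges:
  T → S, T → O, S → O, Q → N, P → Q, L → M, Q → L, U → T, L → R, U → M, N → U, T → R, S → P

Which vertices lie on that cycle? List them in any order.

N, P, Q, S, T, U

DFS with gray/black marking from P:
P gray
  Q gray
    N gray
      U gray
        M gray
        M black
        T gray
          O gray
          O black
          R gray
          R black
          S gray
            S→O: O black — skip
            S→P: P is gray → back edge
Back edge closes the cycle P → Q → N → U → T → S → P; its vertices are {N, P, Q, S, T, U}.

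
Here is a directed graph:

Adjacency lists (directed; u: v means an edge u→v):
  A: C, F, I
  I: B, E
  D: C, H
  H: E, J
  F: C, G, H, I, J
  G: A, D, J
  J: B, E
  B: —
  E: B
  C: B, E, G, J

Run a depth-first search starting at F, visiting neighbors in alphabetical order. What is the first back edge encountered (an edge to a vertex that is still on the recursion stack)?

A->C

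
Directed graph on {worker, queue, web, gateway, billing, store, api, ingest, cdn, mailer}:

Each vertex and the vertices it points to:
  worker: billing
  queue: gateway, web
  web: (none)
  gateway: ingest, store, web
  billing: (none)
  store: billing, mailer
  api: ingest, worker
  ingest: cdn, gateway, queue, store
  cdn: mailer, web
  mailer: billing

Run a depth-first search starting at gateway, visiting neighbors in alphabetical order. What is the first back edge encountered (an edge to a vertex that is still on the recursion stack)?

DFS from gateway (visiting neighbors in alphabetical order); mark gray on enter, black on exit:
gateway gray
  ingest gray
    cdn gray
      mailer gray
        billing gray
        billing black
      mailer black
      web gray
      web black
    cdn black
    ingest→gateway: gateway is gray → back edge
First back edge: ingest → gateway.

ingest→gateway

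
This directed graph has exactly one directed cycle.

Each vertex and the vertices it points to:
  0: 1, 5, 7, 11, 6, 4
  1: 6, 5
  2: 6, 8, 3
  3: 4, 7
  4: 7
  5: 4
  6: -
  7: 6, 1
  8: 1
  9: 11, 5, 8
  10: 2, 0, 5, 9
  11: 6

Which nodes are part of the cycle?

DFS with gray/black marking from 5:
5 gray
  4 gray
    7 gray
      6 gray
      6 black
      1 gray
        1→6: 6 black — skip
        1→5: 5 is gray → back edge
Back edge closes the cycle 5 → 4 → 7 → 1 → 5; its vertices are {1, 4, 5, 7}.

1, 4, 5, 7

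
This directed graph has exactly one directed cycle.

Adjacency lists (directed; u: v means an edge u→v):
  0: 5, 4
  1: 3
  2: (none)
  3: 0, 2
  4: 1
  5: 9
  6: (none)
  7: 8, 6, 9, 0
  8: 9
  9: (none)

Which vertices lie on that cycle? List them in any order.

0, 1, 3, 4

DFS with gray/black marking from 0:
0 gray
  5 gray
    9 gray
    9 black
  5 black
  4 gray
    1 gray
      3 gray
        3→0: 0 is gray → back edge
Back edge closes the cycle 0 → 4 → 1 → 3 → 0; its vertices are {0, 1, 3, 4}.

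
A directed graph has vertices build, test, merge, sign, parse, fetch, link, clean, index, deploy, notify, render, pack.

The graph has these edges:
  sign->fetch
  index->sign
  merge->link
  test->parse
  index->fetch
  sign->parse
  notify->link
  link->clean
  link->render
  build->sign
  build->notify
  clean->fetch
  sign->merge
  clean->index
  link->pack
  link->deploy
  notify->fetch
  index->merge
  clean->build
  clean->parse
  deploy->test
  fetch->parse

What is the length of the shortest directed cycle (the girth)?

For each vertex v, BFS finds the shortest path from v back to v.
The shortest such closed walk is link → clean → index → merge → link, length 4.

4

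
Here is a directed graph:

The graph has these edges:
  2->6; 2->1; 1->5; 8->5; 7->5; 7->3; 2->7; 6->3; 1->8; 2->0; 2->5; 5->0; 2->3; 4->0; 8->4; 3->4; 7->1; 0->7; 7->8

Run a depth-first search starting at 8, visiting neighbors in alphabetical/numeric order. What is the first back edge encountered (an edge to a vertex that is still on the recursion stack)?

5->0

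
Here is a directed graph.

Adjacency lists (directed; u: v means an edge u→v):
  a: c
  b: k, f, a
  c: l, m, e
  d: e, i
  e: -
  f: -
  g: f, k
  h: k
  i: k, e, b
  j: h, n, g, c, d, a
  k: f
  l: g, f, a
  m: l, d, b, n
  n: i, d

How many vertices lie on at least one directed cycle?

A vertex is on a directed cycle iff it belongs to a strongly connected component of size ≥ 2 (or has a self-loop).
The vertices on cycles are {a, b, c, d, i, l, m, n} — 8 in total.

8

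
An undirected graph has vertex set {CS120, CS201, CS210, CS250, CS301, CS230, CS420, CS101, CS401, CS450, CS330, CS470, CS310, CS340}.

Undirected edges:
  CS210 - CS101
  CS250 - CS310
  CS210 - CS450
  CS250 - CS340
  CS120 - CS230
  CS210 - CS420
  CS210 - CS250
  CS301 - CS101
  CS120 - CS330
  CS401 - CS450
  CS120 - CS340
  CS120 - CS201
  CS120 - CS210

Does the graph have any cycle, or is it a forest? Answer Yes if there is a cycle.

Yes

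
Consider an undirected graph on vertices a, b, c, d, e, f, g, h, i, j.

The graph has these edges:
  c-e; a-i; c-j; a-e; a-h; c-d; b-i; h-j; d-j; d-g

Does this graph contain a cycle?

Yes

DFS, tracking each vertex's parent; an edge to a visited non-parent vertex closes a cycle.
Start from a:
visit a (parent –)
  visit i (parent a)
    i–a: parent, skip
    visit b (parent i)
      b–i: parent, skip
  visit e (parent a)
    e–a: parent, skip
    visit c (parent e)
      visit d (parent c)
        visit g (parent d)
          g–d: parent, skip
        visit j (parent d)
          j–c: c visited and ≠ parent → cycle
Cycle: c – d – j – c.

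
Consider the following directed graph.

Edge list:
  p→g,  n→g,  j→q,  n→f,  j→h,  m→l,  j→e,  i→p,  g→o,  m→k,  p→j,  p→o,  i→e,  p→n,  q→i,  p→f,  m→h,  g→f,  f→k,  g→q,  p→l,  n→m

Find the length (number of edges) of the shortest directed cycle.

4

For each vertex v, BFS finds the shortest path from v back to v.
The shortest such closed walk is p → j → q → i → p, length 4.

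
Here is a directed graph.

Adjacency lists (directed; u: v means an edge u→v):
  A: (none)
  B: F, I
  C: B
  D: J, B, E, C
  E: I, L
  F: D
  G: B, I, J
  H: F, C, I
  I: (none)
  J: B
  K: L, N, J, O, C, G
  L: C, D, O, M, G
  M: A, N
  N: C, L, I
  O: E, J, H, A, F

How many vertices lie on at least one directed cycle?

A vertex is on a directed cycle iff it belongs to a strongly connected component of size ≥ 2 (or has a self-loop).
The vertices on cycles are {B, C, D, E, F, G, H, J, L, M, N, O} — 12 in total.

12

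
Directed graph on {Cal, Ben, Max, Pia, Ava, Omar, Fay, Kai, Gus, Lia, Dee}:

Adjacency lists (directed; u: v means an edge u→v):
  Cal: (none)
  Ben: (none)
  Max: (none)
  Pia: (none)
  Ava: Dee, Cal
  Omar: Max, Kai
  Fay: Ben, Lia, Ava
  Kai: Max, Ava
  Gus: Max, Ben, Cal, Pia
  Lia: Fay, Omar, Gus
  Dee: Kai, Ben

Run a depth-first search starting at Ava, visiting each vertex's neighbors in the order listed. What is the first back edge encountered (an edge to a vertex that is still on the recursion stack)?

Kai->Ava

DFS from Ava (visiting each vertex's neighbors in the order listed); mark gray on enter, black on exit:
Ava gray
  Dee gray
    Kai gray
      Max gray
      Max black
      Kai→Ava: Ava is gray → back edge
First back edge: Kai → Ava.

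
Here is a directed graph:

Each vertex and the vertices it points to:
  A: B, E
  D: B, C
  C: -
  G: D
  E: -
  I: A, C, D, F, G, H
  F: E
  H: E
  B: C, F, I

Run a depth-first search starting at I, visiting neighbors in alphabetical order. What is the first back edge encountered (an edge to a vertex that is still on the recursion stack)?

B->I

DFS from I (visiting neighbors in alphabetical order); mark gray on enter, black on exit:
I gray
  A gray
    B gray
      C gray
      C black
      F gray
        E gray
        E black
      F black
      B→I: I is gray → back edge
First back edge: B → I.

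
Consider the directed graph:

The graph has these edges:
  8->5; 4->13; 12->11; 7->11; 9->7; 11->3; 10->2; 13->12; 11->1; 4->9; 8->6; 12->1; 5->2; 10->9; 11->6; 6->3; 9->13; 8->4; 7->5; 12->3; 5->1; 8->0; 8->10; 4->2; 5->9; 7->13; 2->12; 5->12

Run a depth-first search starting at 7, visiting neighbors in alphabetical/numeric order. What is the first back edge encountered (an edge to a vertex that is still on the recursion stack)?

DFS from 7 (visiting neighbors in alphabetical/numeric order); mark gray on enter, black on exit:
7 gray
  5 gray
    1 gray
    1 black
    2 gray
      12 gray
        12→1: 1 black — skip
        3 gray
        3 black
        11 gray
          11→1: 1 black — skip
          11→3: 3 black — skip
          6 gray
            6→3: 3 black — skip
          6 black
        11 black
      12 black
    2 black
    9 gray
      9→7: 7 is gray → back edge
First back edge: 9 → 7.

9→7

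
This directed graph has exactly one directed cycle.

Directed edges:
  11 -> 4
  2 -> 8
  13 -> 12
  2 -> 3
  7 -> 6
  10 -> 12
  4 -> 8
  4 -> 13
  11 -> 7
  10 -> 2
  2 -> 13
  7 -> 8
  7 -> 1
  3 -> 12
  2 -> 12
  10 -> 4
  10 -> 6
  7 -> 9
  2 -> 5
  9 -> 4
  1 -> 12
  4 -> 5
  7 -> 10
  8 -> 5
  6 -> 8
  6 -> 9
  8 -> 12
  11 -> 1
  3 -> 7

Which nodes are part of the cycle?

2, 3, 7, 10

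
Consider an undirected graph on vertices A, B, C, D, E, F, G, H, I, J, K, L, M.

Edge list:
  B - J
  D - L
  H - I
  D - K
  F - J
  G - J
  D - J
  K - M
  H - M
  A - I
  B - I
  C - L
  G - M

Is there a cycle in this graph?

Yes

DFS, tracking each vertex's parent; an edge to a visited non-parent vertex closes a cycle.
Start from M:
visit M (parent –)
  visit H (parent M)
    visit I (parent H)
      I–H: parent, skip
      visit A (parent I)
        A–I: parent, skip
      visit B (parent I)
        B–I: parent, skip
        visit J (parent B)
          J–B: parent, skip
          visit D (parent J)
            D–J: parent, skip
            visit K (parent D)
              K–M: M visited and ≠ parent → cycle
Cycle: M – H – I – B – J – D – K – M.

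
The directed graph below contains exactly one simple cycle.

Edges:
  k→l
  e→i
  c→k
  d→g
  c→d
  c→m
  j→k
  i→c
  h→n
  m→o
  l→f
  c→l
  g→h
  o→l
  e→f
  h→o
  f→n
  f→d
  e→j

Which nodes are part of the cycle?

DFS with gray/black marking from f:
f gray
  n gray
  n black
  d gray
    g gray
      h gray
        h→n: n black — skip
        o gray
          l gray
            l→f: f is gray → back edge
Back edge closes the cycle f → d → g → h → o → l → f; its vertices are {d, f, g, h, l, o}.

d, f, g, h, l, o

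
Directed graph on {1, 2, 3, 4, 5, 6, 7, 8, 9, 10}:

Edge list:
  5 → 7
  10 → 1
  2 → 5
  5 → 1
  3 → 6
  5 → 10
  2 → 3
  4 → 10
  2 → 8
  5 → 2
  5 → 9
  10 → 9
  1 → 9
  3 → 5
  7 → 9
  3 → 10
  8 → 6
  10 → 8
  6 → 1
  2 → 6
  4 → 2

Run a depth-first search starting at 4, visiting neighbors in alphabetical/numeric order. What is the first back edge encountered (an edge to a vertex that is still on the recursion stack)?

DFS from 4 (visiting neighbors in alphabetical/numeric order); mark gray on enter, black on exit:
4 gray
  2 gray
    3 gray
      5 gray
        1 gray
          9 gray
          9 black
        1 black
        5→2: 2 is gray → back edge
First back edge: 5 → 2.

5->2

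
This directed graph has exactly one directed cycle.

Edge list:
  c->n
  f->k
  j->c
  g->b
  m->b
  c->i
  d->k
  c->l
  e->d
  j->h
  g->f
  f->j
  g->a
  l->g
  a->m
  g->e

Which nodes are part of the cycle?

DFS with gray/black marking from g:
g gray
  b gray
  b black
  f gray
    k gray
    k black
    j gray
      h gray
      h black
      c gray
        l gray
          l→g: g is gray → back edge
Back edge closes the cycle g → f → j → c → l → g; its vertices are {c, f, g, j, l}.

c, f, g, j, l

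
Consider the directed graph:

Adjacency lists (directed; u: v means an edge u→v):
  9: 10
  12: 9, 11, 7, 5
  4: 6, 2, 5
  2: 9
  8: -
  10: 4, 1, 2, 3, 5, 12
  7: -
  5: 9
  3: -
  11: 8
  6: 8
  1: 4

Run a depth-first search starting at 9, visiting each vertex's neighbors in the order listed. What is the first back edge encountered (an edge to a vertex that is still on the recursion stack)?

2->9

DFS from 9 (visiting each vertex's neighbors in the order listed); mark gray on enter, black on exit:
9 gray
  10 gray
    4 gray
      6 gray
        8 gray
        8 black
      6 black
      2 gray
        2→9: 9 is gray → back edge
First back edge: 2 → 9.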